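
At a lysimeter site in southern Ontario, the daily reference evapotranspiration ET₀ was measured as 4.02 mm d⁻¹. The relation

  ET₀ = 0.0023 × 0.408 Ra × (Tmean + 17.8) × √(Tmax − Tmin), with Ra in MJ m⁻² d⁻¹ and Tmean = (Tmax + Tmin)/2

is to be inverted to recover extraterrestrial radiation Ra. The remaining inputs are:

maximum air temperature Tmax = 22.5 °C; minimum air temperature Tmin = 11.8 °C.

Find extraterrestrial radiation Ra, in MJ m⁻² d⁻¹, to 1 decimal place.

37.5 MJ m⁻² d⁻¹

Tmean = (22.5+11.8)/2 = 17.15 °C; ΔT = 10.7
Ra = ET₀ / [0.0023 × 0.408 × (Tmean+17.8) × √ΔT]
   = 4.02 / (0.0023 × 0.408 × 34.95 × 3.2711) = 37.471 MJ m⁻² d⁻¹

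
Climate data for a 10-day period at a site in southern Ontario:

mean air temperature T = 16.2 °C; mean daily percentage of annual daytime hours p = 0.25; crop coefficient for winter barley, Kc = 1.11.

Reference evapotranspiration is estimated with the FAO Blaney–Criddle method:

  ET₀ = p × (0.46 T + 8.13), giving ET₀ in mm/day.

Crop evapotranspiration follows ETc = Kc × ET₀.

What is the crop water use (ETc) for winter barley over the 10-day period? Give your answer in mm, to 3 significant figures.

43.2 mm

ET₀ = 0.25 × (0.46 × 16.2 + 8.13) = 0.25 × 15.582 = 3.8955 mm/d
ETc = Kc × ET₀ = 1.11 × 3.8955 = 4.3240 mm/d
Over 10 days: 4.3240 × 10 = 43.240 mm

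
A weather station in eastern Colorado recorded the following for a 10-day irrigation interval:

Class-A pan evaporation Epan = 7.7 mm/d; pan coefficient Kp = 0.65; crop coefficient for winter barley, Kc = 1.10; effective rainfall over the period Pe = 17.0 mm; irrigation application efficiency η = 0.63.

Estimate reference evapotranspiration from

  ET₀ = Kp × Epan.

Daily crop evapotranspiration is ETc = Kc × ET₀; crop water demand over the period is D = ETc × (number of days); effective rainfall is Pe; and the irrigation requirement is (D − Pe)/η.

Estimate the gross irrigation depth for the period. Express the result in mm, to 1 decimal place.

ET₀ = 0.65 × 7.7 = 5.0050 mm/d
ETc = Kc × ET₀ = 1.10 × 5.0050 = 5.5055 mm/d
Crop demand D = ETc × 10 d = 5.5055 × 10 = 55.055 mm
D − Pe = 55.055 − 17.0 = 38.055 mm
Gross irrigation = 38.055 / 0.63 = 60.405 mm

60.4 mm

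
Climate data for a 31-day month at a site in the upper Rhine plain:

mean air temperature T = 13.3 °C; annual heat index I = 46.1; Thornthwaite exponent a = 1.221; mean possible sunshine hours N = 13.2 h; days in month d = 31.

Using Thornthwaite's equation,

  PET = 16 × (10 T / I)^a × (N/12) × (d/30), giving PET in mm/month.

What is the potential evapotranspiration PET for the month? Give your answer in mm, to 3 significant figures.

10T/I = 10 × 13.3 / 46.1 = 2.8850
(10T/I)^a = 2.8850^1.221 = 3.6462
Uncorrected PET = 16 × 3.6462 = 58.339 mm
Correction = (N/12)(d/30) = (13.2/12)(31/30) = 1.1367
PET = 58.339 × 1.1367 = 66.314 mm/month

66.3 mm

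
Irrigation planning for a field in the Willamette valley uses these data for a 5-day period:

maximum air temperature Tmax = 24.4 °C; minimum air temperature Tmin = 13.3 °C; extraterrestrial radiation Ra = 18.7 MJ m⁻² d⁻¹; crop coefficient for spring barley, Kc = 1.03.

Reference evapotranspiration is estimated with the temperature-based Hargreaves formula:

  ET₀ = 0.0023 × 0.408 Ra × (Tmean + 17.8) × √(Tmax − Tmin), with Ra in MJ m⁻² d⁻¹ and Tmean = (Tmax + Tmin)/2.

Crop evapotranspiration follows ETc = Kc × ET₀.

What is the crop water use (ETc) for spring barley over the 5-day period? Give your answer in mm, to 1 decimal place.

Tmean = (24.4 + 13.3)/2 = 18.85 °C
0.408 Ra = 0.408 × 18.7 = 7.6296 mm/d equivalent
ET₀ = 0.0023 × 7.6296 × (18.85 + 17.8) × √11.1 = 0.0023 × 7.6296 × 36.65 × 3.3317 = 2.1427 mm/d
ETc = Kc × ET₀ = 1.03 × 2.1427 = 2.2070 mm/d
Over 5 days: 2.2070 × 5 = 11.035 mm

11.0 mm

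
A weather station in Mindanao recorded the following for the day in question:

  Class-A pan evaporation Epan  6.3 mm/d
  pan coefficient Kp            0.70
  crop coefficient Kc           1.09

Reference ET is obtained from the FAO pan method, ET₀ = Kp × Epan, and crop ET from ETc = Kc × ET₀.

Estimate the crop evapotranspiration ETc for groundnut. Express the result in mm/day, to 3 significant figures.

ET₀ = 0.70 × 6.3 = 4.4100 mm/d
ETc = Kc × ET₀ = 1.09 × 4.4100 = 4.8069 mm/d

4.81 mm/day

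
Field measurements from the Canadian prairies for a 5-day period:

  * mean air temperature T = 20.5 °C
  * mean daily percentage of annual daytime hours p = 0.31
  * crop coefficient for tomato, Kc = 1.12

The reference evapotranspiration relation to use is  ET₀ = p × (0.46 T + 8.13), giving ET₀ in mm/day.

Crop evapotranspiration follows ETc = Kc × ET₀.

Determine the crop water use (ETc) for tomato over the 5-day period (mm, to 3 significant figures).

30.5 mm

ET₀ = 0.31 × (0.46 × 20.5 + 8.13) = 0.31 × 17.560 = 5.4436 mm/d
ETc = Kc × ET₀ = 1.12 × 5.4436 = 6.0968 mm/d
Over 5 days: 6.0968 × 5 = 30.484 mm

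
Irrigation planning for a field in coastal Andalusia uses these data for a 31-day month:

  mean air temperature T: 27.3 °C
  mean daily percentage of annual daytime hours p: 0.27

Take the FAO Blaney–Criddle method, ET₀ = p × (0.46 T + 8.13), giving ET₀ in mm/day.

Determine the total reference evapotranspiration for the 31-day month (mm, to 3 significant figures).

ET₀ = 0.27 × (0.46 × 27.3 + 8.13) = 0.27 × 20.688 = 5.5858 mm/d
Monthly total = 5.5858 × 31 = 173.160 mm

173 mm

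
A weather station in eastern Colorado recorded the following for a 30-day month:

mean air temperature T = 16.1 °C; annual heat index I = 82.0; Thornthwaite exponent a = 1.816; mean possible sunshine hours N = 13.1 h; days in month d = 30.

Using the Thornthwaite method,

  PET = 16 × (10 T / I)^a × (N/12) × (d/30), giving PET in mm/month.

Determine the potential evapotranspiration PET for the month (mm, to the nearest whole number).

59 mm

10T/I = 10 × 16.1 / 82.0 = 1.9634
(10T/I)^a = 1.9634^1.816 = 3.4049
Uncorrected PET = 16 × 3.4049 = 54.478 mm
Correction = (N/12)(d/30) = (13.1/12)(30/30) = 1.0917
PET = 54.478 × 1.0917 = 59.474 mm/month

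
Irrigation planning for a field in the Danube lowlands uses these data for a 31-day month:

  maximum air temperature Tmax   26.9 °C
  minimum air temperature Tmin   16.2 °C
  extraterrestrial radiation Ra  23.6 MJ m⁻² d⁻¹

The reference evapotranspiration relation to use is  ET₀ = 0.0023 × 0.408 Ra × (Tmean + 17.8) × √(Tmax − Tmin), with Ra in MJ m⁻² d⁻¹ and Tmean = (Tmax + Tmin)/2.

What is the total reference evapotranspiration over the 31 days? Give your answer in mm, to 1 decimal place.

Tmean = (26.9 + 16.2)/2 = 21.55 °C
0.408 Ra = 0.408 × 23.6 = 9.6288 mm/d equivalent
ET₀ = 0.0023 × 9.6288 × (21.55 + 17.8) × √10.7 = 0.0023 × 9.6288 × 39.35 × 3.2711 = 2.8506 mm/d
Over 31 days: 2.8506 × 31 = 88.369 mm

88.4 mm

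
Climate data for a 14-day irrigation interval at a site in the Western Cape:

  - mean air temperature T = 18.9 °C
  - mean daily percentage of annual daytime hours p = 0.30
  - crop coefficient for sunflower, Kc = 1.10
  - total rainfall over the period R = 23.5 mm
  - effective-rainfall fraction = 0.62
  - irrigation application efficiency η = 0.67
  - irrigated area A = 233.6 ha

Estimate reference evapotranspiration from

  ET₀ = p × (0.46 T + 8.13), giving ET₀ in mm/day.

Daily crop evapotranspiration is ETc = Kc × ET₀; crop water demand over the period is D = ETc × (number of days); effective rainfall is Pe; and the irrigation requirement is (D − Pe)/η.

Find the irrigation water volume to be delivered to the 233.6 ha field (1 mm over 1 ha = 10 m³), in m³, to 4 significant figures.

ET₀ = 0.30 × (0.46 × 18.9 + 8.13) = 0.30 × 16.824 = 5.0472 mm/d
ETc = Kc × ET₀ = 1.10 × 5.0472 = 5.5519 mm/d
Crop demand D = ETc × 14 d = 5.5519 × 14 = 77.727 mm
Pe = 0.62 × 23.5 = 14.570 mm
D − Pe = 77.727 − 14.570 = 63.157 mm
Gross irrigation = 63.157 / 0.67 = 94.264 mm
Volume = 94.264 mm × 233.6 ha × 10 = 220200.7 m³

220200 m³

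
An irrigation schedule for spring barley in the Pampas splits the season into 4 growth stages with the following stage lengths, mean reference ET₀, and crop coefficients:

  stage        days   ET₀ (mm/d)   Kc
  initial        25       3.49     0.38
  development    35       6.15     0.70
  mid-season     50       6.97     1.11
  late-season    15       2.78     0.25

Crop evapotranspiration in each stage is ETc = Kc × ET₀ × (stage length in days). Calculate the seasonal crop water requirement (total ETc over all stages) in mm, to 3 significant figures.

initial: 0.38 × 3.49 × 25 = 33.16 mm
development: 0.70 × 6.15 × 35 = 150.68 mm
mid-season: 1.11 × 6.97 × 50 = 386.84 mm
late-season: 0.25 × 2.78 × 15 = 10.43 mm
Seasonal total = 581.11 mm

581 mm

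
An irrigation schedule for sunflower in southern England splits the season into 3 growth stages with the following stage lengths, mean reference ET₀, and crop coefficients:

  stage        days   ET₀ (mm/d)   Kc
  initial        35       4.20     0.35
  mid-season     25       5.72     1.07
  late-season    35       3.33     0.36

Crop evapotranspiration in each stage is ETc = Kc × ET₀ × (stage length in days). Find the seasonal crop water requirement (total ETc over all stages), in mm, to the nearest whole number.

246 mm

initial: 0.35 × 4.20 × 35 = 51.45 mm
mid-season: 1.07 × 5.72 × 25 = 153.01 mm
late-season: 0.36 × 3.33 × 35 = 41.96 mm
Seasonal total = 246.42 mm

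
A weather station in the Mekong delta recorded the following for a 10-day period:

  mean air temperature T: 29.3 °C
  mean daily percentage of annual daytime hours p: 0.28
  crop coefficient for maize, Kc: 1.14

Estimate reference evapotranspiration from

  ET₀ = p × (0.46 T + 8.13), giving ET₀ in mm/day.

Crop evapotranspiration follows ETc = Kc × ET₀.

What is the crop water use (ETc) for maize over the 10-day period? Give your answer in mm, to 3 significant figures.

69.0 mm

ET₀ = 0.28 × (0.46 × 29.3 + 8.13) = 0.28 × 21.608 = 6.0502 mm/d
ETc = Kc × ET₀ = 1.14 × 6.0502 = 6.8972 mm/d
Over 10 days: 6.8972 × 10 = 68.972 mm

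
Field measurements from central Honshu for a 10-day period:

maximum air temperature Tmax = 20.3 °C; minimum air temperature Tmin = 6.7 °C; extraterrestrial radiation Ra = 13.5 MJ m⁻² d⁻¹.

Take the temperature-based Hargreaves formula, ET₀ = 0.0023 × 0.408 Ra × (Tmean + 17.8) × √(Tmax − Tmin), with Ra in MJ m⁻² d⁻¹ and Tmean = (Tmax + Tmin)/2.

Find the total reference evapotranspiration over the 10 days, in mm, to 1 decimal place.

Tmean = (20.3 + 6.7)/2 = 13.50 °C
0.408 Ra = 0.408 × 13.5 = 5.5080 mm/d equivalent
ET₀ = 0.0023 × 5.5080 × (13.50 + 17.8) × √13.6 = 0.0023 × 5.5080 × 31.30 × 3.6878 = 1.4623 mm/d
Over 10 days: 1.4623 × 10 = 14.623 mm

14.6 mm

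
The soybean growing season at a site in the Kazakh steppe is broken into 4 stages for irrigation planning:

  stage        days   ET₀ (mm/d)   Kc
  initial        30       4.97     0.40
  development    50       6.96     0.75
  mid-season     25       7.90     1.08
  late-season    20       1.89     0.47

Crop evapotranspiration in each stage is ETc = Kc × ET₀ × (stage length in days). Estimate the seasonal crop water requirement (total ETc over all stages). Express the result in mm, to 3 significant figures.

552 mm

initial: 0.40 × 4.97 × 30 = 59.64 mm
development: 0.75 × 6.96 × 50 = 261.00 mm
mid-season: 1.08 × 7.90 × 25 = 213.30 mm
late-season: 0.47 × 1.89 × 20 = 17.77 mm
Seasonal total = 551.71 mm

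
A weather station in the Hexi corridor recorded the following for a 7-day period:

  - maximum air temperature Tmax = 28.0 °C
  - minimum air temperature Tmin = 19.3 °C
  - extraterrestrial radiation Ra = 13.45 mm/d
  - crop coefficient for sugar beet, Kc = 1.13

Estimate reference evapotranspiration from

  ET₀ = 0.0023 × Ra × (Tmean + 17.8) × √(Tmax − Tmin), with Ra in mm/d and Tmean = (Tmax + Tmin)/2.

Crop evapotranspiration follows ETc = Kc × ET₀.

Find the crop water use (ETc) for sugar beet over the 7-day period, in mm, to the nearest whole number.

30 mm

Tmean = (28.0 + 19.3)/2 = 23.65 °C
ET₀ = 0.0023 × 13.45 × (23.65 + 17.8) × √8.7 = 0.0023 × 13.45 × 41.45 × 2.9496 = 3.7821 mm/d
ETc = Kc × ET₀ = 1.13 × 3.7821 = 4.2738 mm/d
Over 7 days: 4.2738 × 7 = 29.917 mm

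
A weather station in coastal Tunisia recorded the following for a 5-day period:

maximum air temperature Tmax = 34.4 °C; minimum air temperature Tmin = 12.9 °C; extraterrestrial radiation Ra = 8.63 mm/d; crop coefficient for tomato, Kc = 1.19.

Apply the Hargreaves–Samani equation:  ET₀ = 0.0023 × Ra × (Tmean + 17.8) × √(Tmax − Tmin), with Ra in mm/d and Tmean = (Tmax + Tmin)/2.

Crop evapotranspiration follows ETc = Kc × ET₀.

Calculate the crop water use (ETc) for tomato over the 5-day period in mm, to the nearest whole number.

23 mm

Tmean = (34.4 + 12.9)/2 = 23.65 °C
ET₀ = 0.0023 × 8.63 × (23.65 + 17.8) × √21.5 = 0.0023 × 8.63 × 41.45 × 4.6368 = 3.8149 mm/d
ETc = Kc × ET₀ = 1.19 × 3.8149 = 4.5397 mm/d
Over 5 days: 4.5397 × 5 = 22.699 mm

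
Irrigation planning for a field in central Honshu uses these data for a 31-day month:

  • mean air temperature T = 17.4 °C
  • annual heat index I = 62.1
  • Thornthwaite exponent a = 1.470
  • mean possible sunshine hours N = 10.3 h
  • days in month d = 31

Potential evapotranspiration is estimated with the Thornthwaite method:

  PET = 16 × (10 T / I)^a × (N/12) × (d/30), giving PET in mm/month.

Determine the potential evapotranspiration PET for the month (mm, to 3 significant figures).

64.5 mm

10T/I = 10 × 17.4 / 62.1 = 2.8019
(10T/I)^a = 2.8019^1.470 = 4.5473
Uncorrected PET = 16 × 4.5473 = 72.757 mm
Correction = (N/12)(d/30) = (10.3/12)(31/30) = 0.8869
PET = 72.757 × 0.8869 = 64.528 mm/month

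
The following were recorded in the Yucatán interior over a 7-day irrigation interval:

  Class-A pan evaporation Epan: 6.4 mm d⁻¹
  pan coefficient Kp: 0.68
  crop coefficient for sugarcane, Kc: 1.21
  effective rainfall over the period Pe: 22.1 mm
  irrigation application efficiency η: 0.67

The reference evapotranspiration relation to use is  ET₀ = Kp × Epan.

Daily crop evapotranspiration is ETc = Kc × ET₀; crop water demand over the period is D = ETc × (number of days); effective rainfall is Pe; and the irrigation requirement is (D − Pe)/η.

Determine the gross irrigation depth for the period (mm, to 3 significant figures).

ET₀ = 0.68 × 6.4 = 4.3520 mm/d
ETc = Kc × ET₀ = 1.21 × 4.3520 = 5.2659 mm/d
Crop demand D = ETc × 7 d = 5.2659 × 7 = 36.861 mm
D − Pe = 36.861 − 22.1 = 14.761 mm
Gross irrigation = 14.761 / 0.67 = 22.031 mm

22.0 mm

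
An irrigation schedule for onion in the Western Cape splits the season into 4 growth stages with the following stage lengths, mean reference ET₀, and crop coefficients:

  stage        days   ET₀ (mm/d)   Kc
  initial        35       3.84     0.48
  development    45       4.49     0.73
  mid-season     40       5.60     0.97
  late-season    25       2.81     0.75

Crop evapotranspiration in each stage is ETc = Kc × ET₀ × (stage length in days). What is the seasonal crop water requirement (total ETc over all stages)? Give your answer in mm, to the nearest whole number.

initial: 0.48 × 3.84 × 35 = 64.51 mm
development: 0.73 × 4.49 × 45 = 147.50 mm
mid-season: 0.97 × 5.60 × 40 = 217.28 mm
late-season: 0.75 × 2.81 × 25 = 52.69 mm
Seasonal total = 481.98 mm

482 mm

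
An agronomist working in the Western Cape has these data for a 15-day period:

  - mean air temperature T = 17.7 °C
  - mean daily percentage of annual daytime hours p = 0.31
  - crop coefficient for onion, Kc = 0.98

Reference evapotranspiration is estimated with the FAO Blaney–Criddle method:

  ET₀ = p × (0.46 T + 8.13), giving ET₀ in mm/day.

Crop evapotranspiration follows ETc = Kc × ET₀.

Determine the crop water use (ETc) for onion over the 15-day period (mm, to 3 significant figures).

ET₀ = 0.31 × (0.46 × 17.7 + 8.13) = 0.31 × 16.272 = 5.0443 mm/d
ETc = Kc × ET₀ = 0.98 × 5.0443 = 4.9434 mm/d
Over 15 days: 4.9434 × 15 = 74.151 mm

74.2 mm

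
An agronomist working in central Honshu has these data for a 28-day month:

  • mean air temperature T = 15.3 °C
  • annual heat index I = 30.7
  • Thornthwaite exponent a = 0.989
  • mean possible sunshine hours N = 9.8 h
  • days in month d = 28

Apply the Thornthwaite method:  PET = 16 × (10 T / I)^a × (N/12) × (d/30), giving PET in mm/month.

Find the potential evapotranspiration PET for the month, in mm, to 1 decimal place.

10T/I = 10 × 15.3 / 30.7 = 4.9837
(10T/I)^a = 4.9837^0.989 = 4.8964
Uncorrected PET = 16 × 4.8964 = 78.342 mm
Correction = (N/12)(d/30) = (9.8/12)(28/30) = 0.7622
PET = 78.342 × 0.7622 = 59.712 mm/month

59.7 mm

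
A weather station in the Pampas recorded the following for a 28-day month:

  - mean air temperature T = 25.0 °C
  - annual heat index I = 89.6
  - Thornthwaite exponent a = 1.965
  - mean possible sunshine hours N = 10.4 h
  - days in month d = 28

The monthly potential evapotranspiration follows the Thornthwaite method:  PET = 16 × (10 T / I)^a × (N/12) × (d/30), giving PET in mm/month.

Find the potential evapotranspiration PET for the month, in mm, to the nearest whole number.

97 mm

10T/I = 10 × 25.0 / 89.6 = 2.7902
(10T/I)^a = 2.7902^1.965 = 7.5106
Uncorrected PET = 16 × 7.5106 = 120.170 mm
Correction = (N/12)(d/30) = (10.4/12)(28/30) = 0.8089
PET = 120.170 × 0.8089 = 97.206 mm/month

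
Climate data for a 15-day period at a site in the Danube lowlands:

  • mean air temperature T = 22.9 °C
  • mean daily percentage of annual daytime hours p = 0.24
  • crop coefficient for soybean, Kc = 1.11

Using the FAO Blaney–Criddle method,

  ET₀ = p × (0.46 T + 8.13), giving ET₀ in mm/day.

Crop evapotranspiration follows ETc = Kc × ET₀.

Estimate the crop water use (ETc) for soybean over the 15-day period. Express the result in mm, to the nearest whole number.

75 mm

ET₀ = 0.24 × (0.46 × 22.9 + 8.13) = 0.24 × 18.664 = 4.4794 mm/d
ETc = Kc × ET₀ = 1.11 × 4.4794 = 4.9721 mm/d
Over 15 days: 4.9721 × 15 = 74.582 mm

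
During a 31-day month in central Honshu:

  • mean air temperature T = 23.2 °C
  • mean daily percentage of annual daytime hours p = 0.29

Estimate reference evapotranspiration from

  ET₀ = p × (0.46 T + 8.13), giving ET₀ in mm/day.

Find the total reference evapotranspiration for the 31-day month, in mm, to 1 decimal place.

169.0 mm

ET₀ = 0.29 × (0.46 × 23.2 + 8.13) = 0.29 × 18.802 = 5.4526 mm/d
Monthly total = 5.4526 × 31 = 169.031 mm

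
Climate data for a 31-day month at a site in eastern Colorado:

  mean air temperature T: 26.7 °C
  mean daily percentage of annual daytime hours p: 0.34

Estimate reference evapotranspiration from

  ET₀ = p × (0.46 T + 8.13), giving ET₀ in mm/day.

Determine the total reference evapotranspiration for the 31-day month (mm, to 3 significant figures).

215 mm

ET₀ = 0.34 × (0.46 × 26.7 + 8.13) = 0.34 × 20.412 = 6.9401 mm/d
Monthly total = 6.9401 × 31 = 215.143 mm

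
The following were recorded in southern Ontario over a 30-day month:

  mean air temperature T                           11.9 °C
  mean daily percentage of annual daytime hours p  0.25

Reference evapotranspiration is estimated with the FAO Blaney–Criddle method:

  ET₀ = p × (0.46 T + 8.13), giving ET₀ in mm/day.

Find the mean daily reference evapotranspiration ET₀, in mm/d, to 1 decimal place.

3.4 mm/d

ET₀ = 0.25 × (0.46 × 11.9 + 8.13) = 0.25 × 13.604 = 3.4010 mm/d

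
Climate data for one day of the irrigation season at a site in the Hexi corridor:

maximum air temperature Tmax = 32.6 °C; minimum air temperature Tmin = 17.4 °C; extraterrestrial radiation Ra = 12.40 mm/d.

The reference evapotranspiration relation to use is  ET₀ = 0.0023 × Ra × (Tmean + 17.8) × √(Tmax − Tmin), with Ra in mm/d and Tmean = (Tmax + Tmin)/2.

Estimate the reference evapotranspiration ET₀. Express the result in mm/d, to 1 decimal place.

Tmean = (32.6 + 17.4)/2 = 25.00 °C
ET₀ = 0.0023 × 12.40 × (25.00 + 17.8) × √15.2 = 0.0023 × 12.40 × 42.80 × 3.8987 = 4.7590 mm/d

4.8 mm/d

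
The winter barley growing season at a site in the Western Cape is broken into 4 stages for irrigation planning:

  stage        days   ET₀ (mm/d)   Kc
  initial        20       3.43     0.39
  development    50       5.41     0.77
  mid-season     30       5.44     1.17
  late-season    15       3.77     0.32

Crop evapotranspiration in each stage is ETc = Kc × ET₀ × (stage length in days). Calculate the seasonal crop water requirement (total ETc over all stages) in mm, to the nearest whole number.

444 mm

initial: 0.39 × 3.43 × 20 = 26.75 mm
development: 0.77 × 5.41 × 50 = 208.29 mm
mid-season: 1.17 × 5.44 × 30 = 190.94 mm
late-season: 0.32 × 3.77 × 15 = 18.10 mm
Seasonal total = 444.08 mm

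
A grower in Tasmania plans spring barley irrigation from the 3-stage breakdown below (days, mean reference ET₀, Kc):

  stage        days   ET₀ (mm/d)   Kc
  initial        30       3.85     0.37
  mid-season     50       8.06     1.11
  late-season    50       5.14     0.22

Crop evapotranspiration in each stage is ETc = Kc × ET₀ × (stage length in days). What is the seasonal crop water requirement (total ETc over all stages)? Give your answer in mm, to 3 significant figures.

initial: 0.37 × 3.85 × 30 = 42.74 mm
mid-season: 1.11 × 8.06 × 50 = 447.33 mm
late-season: 0.22 × 5.14 × 50 = 56.54 mm
Seasonal total = 546.61 mm

547 mm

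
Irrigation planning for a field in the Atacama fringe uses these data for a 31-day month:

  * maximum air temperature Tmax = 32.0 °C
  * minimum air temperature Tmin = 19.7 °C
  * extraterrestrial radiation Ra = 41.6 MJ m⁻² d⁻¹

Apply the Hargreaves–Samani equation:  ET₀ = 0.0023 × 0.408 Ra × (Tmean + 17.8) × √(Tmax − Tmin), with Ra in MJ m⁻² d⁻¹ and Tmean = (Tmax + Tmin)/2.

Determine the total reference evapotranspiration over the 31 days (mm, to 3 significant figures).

Tmean = (32.0 + 19.7)/2 = 25.85 °C
0.408 Ra = 0.408 × 41.6 = 16.9728 mm/d equivalent
ET₀ = 0.0023 × 16.9728 × (25.85 + 17.8) × √12.3 = 0.0023 × 16.9728 × 43.65 × 3.5071 = 5.9760 mm/d
Over 31 days: 5.9760 × 31 = 185.256 mm

185 mm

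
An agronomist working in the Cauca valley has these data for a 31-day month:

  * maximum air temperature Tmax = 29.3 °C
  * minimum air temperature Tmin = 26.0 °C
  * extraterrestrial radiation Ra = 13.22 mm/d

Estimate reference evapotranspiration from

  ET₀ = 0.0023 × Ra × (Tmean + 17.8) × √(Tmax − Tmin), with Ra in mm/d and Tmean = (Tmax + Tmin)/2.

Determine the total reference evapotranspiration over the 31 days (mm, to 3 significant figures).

Tmean = (29.3 + 26.0)/2 = 27.65 °C
ET₀ = 0.0023 × 13.22 × (27.65 + 17.8) × √3.3 = 0.0023 × 13.22 × 45.45 × 1.8166 = 2.5105 mm/d
Over 31 days: 2.5105 × 31 = 77.826 mm

77.8 mm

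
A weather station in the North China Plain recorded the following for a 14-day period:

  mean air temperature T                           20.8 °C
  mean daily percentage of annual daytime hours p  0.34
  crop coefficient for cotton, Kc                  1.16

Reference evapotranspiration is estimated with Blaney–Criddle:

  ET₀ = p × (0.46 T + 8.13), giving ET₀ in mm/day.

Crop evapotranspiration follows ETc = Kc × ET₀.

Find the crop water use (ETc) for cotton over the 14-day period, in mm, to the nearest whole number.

98 mm

ET₀ = 0.34 × (0.46 × 20.8 + 8.13) = 0.34 × 17.698 = 6.0173 mm/d
ETc = Kc × ET₀ = 1.16 × 6.0173 = 6.9801 mm/d
Over 14 days: 6.9801 × 14 = 97.721 mm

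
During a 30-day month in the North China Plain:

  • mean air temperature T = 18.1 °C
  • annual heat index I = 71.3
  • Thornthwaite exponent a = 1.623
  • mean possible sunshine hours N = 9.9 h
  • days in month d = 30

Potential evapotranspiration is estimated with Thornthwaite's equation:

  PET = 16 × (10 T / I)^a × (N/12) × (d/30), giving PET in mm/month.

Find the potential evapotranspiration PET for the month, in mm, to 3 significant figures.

59.9 mm

10T/I = 10 × 18.1 / 71.3 = 2.5386
(10T/I)^a = 2.5386^1.623 = 4.5358
Uncorrected PET = 16 × 4.5358 = 72.573 mm
Correction = (N/12)(d/30) = (9.9/12)(30/30) = 0.8250
PET = 72.573 × 0.8250 = 59.873 mm/month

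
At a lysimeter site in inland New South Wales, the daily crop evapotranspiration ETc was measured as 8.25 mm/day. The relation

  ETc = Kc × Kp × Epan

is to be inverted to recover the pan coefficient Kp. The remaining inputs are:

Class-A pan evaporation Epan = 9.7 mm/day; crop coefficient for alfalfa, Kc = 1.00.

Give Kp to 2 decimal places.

ETc = Kc × Kp × Epan  ⇒  Kp = ETc / (Kc × Epan)
Kp = 8.25 / (1.00 × 9.7) = 8.25 / 9.700 = 0.8505

0.85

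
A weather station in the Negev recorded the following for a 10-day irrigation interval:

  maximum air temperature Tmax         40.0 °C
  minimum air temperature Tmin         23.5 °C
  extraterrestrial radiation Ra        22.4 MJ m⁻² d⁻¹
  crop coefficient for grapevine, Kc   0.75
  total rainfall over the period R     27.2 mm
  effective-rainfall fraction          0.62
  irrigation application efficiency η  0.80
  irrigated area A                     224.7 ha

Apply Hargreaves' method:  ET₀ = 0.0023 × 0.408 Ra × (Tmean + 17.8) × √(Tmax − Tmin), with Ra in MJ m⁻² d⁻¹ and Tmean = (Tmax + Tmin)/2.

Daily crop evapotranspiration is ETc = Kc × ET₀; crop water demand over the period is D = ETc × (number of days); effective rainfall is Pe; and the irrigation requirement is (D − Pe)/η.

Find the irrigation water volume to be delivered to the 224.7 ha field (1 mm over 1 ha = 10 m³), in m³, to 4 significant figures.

41760 m³

Tmean = (40.0 + 23.5)/2 = 31.75 °C
0.408 Ra = 0.408 × 22.4 = 9.1392 mm/d equivalent
ET₀ = 0.0023 × 9.1392 × (31.75 + 17.8) × √16.5 = 0.0023 × 9.1392 × 49.55 × 4.0620 = 4.2308 mm/d
ETc = Kc × ET₀ = 0.75 × 4.2308 = 3.1731 mm/d
Crop demand D = ETc × 10 d = 3.1731 × 10 = 31.731 mm
Pe = 0.62 × 27.2 = 16.864 mm
D − Pe = 31.731 − 16.864 = 14.867 mm
Gross irrigation = 14.867 / 0.80 = 18.584 mm
Volume = 18.584 mm × 224.7 ha × 10 = 41758.2 m³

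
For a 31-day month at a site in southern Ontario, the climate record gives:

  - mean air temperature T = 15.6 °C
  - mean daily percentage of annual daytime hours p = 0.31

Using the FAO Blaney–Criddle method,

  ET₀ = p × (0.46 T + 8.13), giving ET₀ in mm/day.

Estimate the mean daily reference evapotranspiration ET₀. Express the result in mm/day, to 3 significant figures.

ET₀ = 0.31 × (0.46 × 15.6 + 8.13) = 0.31 × 15.306 = 4.7449 mm/d

4.74 mm/day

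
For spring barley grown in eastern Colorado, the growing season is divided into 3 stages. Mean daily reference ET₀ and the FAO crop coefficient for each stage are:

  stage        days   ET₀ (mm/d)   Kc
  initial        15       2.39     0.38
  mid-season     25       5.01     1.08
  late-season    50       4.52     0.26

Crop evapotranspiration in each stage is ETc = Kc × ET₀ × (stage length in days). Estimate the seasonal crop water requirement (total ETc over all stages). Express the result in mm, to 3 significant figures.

208 mm

initial: 0.38 × 2.39 × 15 = 13.62 mm
mid-season: 1.08 × 5.01 × 25 = 135.27 mm
late-season: 0.26 × 4.52 × 50 = 58.76 mm
Seasonal total = 207.65 mm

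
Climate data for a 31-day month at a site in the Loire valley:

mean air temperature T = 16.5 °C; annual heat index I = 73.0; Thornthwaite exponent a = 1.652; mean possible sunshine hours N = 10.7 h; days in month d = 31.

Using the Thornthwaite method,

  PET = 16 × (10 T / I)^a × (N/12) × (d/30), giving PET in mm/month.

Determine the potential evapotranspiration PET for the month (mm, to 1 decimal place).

10T/I = 10 × 16.5 / 73.0 = 2.2603
(10T/I)^a = 2.2603^1.652 = 3.8466
Uncorrected PET = 16 × 3.8466 = 61.546 mm
Correction = (N/12)(d/30) = (10.7/12)(31/30) = 0.9214
PET = 61.546 × 0.9214 = 56.708 mm/month

56.7 mm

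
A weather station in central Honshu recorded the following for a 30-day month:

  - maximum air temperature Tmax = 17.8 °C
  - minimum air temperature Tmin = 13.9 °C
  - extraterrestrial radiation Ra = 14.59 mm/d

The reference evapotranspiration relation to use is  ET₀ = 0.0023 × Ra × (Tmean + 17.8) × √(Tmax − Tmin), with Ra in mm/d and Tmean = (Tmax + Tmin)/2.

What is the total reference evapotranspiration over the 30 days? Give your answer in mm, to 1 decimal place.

66.9 mm

Tmean = (17.8 + 13.9)/2 = 15.85 °C
ET₀ = 0.0023 × 14.59 × (15.85 + 17.8) × √3.9 = 0.0023 × 14.59 × 33.65 × 1.9748 = 2.2299 mm/d
Over 30 days: 2.2299 × 30 = 66.897 mm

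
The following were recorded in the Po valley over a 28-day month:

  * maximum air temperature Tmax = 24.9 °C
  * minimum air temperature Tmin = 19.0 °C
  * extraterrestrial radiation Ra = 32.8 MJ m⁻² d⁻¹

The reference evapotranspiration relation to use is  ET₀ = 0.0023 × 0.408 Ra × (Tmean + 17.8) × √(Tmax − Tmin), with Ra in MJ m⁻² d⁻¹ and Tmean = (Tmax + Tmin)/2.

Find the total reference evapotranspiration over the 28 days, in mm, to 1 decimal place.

83.2 mm

Tmean = (24.9 + 19.0)/2 = 21.95 °C
0.408 Ra = 0.408 × 32.8 = 13.3824 mm/d equivalent
ET₀ = 0.0023 × 13.3824 × (21.95 + 17.8) × √5.9 = 0.0023 × 13.3824 × 39.75 × 2.4290 = 2.9718 mm/d
Over 28 days: 2.9718 × 28 = 83.210 mm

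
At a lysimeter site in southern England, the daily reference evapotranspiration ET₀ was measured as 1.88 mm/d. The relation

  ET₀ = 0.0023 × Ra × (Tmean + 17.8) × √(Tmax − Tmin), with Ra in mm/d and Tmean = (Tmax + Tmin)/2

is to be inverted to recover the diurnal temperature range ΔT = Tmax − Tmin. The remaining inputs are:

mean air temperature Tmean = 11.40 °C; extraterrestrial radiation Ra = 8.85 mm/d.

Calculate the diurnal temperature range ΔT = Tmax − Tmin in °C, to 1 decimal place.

10.0 °C

√ΔT = ET₀ / [0.0023 × Ra × (Tmean+17.8)] = 1.88 / (0.0023 × 8.85 × 29.20) = 3.1630
ΔT = 3.1630² = 10.005 °C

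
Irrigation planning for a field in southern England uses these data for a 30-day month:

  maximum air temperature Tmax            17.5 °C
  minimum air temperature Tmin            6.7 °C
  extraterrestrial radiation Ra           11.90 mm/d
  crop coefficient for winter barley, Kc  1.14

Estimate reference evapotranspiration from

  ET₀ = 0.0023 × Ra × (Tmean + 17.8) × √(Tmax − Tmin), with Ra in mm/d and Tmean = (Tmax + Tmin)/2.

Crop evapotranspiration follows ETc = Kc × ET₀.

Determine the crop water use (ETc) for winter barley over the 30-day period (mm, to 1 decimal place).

92.0 mm

Tmean = (17.5 + 6.7)/2 = 12.10 °C
ET₀ = 0.0023 × 11.90 × (12.10 + 17.8) × √10.8 = 0.0023 × 11.90 × 29.90 × 3.2863 = 2.6894 mm/d
ETc = Kc × ET₀ = 1.14 × 2.6894 = 3.0659 mm/d
Over 30 days: 3.0659 × 30 = 91.977 mm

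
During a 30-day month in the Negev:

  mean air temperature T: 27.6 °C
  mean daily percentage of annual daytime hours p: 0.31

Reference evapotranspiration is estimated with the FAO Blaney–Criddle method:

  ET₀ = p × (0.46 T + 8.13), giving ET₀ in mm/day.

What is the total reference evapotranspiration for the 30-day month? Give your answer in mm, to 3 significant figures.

194 mm

ET₀ = 0.31 × (0.46 × 27.6 + 8.13) = 0.31 × 20.826 = 6.4561 mm/d
Monthly total = 6.4561 × 30 = 193.683 mm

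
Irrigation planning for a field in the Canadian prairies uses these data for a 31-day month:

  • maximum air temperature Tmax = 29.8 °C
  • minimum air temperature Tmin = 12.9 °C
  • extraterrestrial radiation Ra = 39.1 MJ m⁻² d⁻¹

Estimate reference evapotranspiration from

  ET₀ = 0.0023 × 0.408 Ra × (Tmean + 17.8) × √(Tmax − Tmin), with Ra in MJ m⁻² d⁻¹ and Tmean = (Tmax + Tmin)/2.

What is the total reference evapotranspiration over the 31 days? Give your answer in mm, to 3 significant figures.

Tmean = (29.8 + 12.9)/2 = 21.35 °C
0.408 Ra = 0.408 × 39.1 = 15.9528 mm/d equivalent
ET₀ = 0.0023 × 15.9528 × (21.35 + 17.8) × √16.9 = 0.0023 × 15.9528 × 39.15 × 4.1110 = 5.9053 mm/d
Over 31 days: 5.9053 × 31 = 183.064 mm

183 mm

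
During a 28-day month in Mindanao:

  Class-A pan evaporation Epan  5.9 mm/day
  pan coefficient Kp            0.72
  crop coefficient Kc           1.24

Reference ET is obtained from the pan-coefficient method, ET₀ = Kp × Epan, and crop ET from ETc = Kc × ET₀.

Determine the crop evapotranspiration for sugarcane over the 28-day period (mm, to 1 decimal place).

147.5 mm

ET₀ = 0.72 × 5.9 = 4.2480 mm/d
ETc = Kc × ET₀ = 1.24 × 4.2480 = 5.2675 mm/d
Over 28 days: 5.2675 × 28 = 147.490 mm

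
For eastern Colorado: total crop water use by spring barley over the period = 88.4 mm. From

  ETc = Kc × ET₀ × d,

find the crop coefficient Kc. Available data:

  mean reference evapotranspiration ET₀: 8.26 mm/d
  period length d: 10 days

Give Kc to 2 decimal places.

1.07

ETc = Kc × ET₀ × d  ⇒  Kc = ETc / (ET₀ × d)
Kc = 88.4 / (8.26 × 10) = 88.4 / 82.60 = 1.0702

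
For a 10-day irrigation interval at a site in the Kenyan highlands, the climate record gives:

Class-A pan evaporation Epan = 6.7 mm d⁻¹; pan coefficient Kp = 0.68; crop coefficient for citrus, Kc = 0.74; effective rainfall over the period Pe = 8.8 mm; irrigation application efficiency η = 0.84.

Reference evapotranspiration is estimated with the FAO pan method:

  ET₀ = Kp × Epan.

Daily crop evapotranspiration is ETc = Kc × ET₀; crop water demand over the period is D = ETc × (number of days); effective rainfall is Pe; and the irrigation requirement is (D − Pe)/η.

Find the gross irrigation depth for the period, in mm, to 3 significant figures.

29.7 mm

ET₀ = 0.68 × 6.7 = 4.5560 mm/d
ETc = Kc × ET₀ = 0.74 × 4.5560 = 3.3714 mm/d
Crop demand D = ETc × 10 d = 3.3714 × 10 = 33.714 mm
D − Pe = 33.714 − 8.8 = 24.914 mm
Gross irrigation = 24.914 / 0.84 = 29.660 mm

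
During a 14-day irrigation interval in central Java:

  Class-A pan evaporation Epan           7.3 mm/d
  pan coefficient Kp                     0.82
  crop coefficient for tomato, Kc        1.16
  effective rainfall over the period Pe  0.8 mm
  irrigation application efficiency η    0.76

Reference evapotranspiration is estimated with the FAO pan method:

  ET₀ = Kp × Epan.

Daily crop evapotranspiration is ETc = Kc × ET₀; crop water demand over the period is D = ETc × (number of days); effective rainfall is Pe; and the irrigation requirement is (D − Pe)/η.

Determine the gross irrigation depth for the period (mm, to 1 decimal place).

126.9 mm

ET₀ = 0.82 × 7.3 = 5.9860 mm/d
ETc = Kc × ET₀ = 1.16 × 5.9860 = 6.9438 mm/d
Crop demand D = ETc × 14 d = 6.9438 × 14 = 97.213 mm
D − Pe = 97.213 − 0.8 = 96.413 mm
Gross irrigation = 96.413 / 0.76 = 126.859 mm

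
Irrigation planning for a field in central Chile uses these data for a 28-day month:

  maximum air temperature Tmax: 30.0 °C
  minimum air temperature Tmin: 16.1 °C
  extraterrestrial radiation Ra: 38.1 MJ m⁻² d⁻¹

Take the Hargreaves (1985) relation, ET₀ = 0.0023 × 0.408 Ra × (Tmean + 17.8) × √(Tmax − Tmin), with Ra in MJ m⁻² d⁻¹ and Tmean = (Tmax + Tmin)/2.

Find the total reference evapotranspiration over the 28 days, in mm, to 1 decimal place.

152.5 mm

Tmean = (30.0 + 16.1)/2 = 23.05 °C
0.408 Ra = 0.408 × 38.1 = 15.5448 mm/d equivalent
ET₀ = 0.0023 × 15.5448 × (23.05 + 17.8) × √13.9 = 0.0023 × 15.5448 × 40.85 × 3.7283 = 5.4452 mm/d
Over 28 days: 5.4452 × 28 = 152.466 mm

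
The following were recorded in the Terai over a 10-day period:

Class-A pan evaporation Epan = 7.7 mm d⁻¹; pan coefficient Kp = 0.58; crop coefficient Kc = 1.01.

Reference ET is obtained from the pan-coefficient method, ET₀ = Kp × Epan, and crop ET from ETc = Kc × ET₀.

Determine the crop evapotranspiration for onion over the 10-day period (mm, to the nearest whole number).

ET₀ = 0.58 × 7.7 = 4.4660 mm/d
ETc = Kc × ET₀ = 1.01 × 4.4660 = 4.5107 mm/d
Over 10 days: 4.5107 × 10 = 45.107 mm

45 mm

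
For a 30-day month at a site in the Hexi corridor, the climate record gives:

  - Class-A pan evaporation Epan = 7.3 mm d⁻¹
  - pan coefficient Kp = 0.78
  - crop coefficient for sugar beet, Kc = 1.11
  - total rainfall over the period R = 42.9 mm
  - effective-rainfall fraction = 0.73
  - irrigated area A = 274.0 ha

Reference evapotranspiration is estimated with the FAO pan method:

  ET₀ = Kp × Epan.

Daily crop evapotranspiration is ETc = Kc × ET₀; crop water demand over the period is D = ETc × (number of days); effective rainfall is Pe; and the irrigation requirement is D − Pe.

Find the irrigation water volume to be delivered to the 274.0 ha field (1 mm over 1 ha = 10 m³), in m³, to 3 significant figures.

ET₀ = 0.78 × 7.3 = 5.6940 mm/d
ETc = Kc × ET₀ = 1.11 × 5.6940 = 6.3203 mm/d
Crop demand D = ETc × 30 d = 6.3203 × 30 = 189.609 mm
Pe = 0.73 × 42.9 = 31.317 mm
D − Pe = 189.609 − 31.317 = 158.292 mm
Volume = 158.292 mm × 274.0 ha × 10 = 433720.1 m³

434000 m³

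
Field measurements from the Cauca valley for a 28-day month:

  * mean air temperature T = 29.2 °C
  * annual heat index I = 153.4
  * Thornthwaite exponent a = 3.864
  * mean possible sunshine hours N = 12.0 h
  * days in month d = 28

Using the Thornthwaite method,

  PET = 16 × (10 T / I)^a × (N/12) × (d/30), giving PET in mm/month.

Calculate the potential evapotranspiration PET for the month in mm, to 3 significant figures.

180 mm

10T/I = 10 × 29.2 / 153.4 = 1.9035
(10T/I)^a = 1.9035^3.864 = 12.0280
Uncorrected PET = 16 × 12.0280 = 192.448 mm
Correction = (N/12)(d/30) = (12.0/12)(28/30) = 0.9333
PET = 192.448 × 0.9333 = 179.612 mm/month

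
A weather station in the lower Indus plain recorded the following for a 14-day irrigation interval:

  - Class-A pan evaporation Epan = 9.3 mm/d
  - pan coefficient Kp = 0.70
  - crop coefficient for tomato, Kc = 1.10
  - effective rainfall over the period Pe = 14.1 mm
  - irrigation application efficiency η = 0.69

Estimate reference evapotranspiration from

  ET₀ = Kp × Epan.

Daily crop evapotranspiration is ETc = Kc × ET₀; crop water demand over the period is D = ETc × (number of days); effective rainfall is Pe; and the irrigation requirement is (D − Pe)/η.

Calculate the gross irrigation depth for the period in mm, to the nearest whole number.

ET₀ = 0.70 × 9.3 = 6.5100 mm/d
ETc = Kc × ET₀ = 1.10 × 6.5100 = 7.1610 mm/d
Crop demand D = ETc × 14 d = 7.1610 × 14 = 100.254 mm
D − Pe = 100.254 − 14.1 = 86.154 mm
Gross irrigation = 86.154 / 0.69 = 124.861 mm

125 mm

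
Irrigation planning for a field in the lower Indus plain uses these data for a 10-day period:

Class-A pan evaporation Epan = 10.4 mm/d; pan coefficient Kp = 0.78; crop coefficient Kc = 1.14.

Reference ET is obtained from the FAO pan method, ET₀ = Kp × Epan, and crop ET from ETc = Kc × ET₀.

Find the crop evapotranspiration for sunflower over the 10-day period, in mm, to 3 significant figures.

ET₀ = 0.78 × 10.4 = 8.1120 mm/d
ETc = Kc × ET₀ = 1.14 × 8.1120 = 9.2477 mm/d
Over 10 days: 9.2477 × 10 = 92.477 mm

92.5 mm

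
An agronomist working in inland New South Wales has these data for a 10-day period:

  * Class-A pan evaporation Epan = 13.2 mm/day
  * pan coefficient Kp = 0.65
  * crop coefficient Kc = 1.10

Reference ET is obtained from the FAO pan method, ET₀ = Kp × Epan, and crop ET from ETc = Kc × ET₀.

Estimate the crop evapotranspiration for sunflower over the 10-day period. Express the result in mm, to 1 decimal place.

94.4 mm

ET₀ = 0.65 × 13.2 = 8.5800 mm/d
ETc = Kc × ET₀ = 1.10 × 8.5800 = 9.4380 mm/d
Over 10 days: 9.4380 × 10 = 94.380 mm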